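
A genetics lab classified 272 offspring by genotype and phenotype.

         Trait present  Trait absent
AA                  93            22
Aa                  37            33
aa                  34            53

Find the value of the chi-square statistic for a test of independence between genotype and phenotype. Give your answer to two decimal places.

Row totals: 115, 70, 87. Column totals: 164, 108. Grand total N = 272.
Expected counts (row total × column total / N):
  AA, Trait present: 115×164/272 = 69.338
  AA, Trait absent: 115×108/272 = 45.662
  Aa, Trait present: 70×164/272 = 42.206
  Aa, Trait absent: 70×108/272 = 27.794
  aa, Trait present: 87×164/272 = 52.456
  aa, Trait absent: 87×108/272 = 34.544
Contributions (O − E)²/E:
  (93 − 69.338)²/69.338 = 8.0748
  (22 − 45.662)²/45.662 = 12.2616
  (37 − 42.206)²/42.206 = 0.6421
  (33 − 27.794)²/27.794 = 0.9751
  (34 − 52.456)²/52.456 = 6.4935
  (53 − 34.544)²/34.544 = 9.8606
χ² = 8.0748 + 12.2616 + 0.6421 + 0.9751 + 6.4935 + 9.8606 = 38.31

38.31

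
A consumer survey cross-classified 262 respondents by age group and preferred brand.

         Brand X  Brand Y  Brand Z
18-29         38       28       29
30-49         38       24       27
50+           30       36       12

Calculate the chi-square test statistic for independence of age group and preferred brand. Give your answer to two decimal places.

10.28

Row totals: 95, 89, 78. Column totals: 106, 88, 68. Grand total N = 262.
Expected counts (row total × column total / N):
  18-29, Brand X: 95×106/262 = 38.435
  18-29, Brand Y: 95×88/262 = 31.908
  18-29, Brand Z: 95×68/262 = 24.656
  30-49, Brand X: 89×106/262 = 36.008
  30-49, Brand Y: 89×88/262 = 29.893
  30-49, Brand Z: 89×68/262 = 23.099
  50+, Brand X: 78×106/262 = 31.557
  50+, Brand Y: 78×88/262 = 26.198
  50+, Brand Z: 78×68/262 = 20.244
Contributions (O − E)²/E:
  (38 − 38.435)²/38.435 = 0.0049
  (28 − 31.908)²/31.908 = 0.4786
  (29 − 24.656)²/24.656 = 0.7653
  (38 − 36.008)²/36.008 = 0.1102
  (24 − 29.893)²/29.893 = 1.1617
  (27 − 23.099)²/23.099 = 0.6588
  (30 − 31.557)²/31.557 = 0.0768
  (36 − 26.198)²/26.198 = 3.6674
  (12 − 20.244)²/20.244 = 3.3572
χ² = 0.0049 + 0.4786 + 0.7653 + 0.1102 + 1.1617 + 0.6588 + 0.0768 + 3.6674 + 3.3572 = 10.28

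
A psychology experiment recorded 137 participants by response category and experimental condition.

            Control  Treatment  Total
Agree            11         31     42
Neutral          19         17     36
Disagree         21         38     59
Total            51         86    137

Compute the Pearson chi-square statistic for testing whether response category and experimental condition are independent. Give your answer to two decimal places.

Grand total N = 137.
Expected counts (row total × column total / N):
  Agree, Control: 42×51/137 = 15.635
  Agree, Treatment: 42×86/137 = 26.365
  Neutral, Control: 36×51/137 = 13.401
  Neutral, Treatment: 36×86/137 = 22.599
  Disagree, Control: 59×51/137 = 21.964
  Disagree, Treatment: 59×86/137 = 37.036
Contributions (O − E)²/E:
  (11 − 15.635)²/15.635 = 1.3740
  (31 − 26.365)²/26.365 = 0.8148
  (19 − 13.401)²/13.401 = 2.3393
  (17 − 22.599)²/22.599 = 1.3872
  (21 − 21.964)²/21.964 = 0.0423
  (38 − 37.036)²/37.036 = 0.0251
χ² = 1.3740 + 0.8148 + 2.3393 + 1.3872 + 0.0423 + 0.0251 = 5.98

5.98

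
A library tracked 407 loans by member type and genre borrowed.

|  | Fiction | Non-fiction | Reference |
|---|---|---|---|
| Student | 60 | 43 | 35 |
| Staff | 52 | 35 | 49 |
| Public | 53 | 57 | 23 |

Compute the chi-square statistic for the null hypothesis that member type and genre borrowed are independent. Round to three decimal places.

15.732

Row totals: 138, 136, 133. Column totals: 165, 135, 107. Grand total N = 407.
Expected counts (row total × column total / N):
  Student, Fiction: 138×165/407 = 55.9459
  Student, Non-fiction: 138×135/407 = 45.7740
  Student, Reference: 138×107/407 = 36.2801
  Staff, Fiction: 136×165/407 = 55.1351
  Staff, Non-fiction: 136×135/407 = 45.1106
  Staff, Reference: 136×107/407 = 35.7543
  Public, Fiction: 133×165/407 = 53.9189
  Public, Non-fiction: 133×135/407 = 44.1155
  Public, Reference: 133×107/407 = 34.9656
Contributions (O − E)²/E:
  (60 − 55.9459)²/55.9459 = 0.2938
  (43 − 45.7740)²/45.7740 = 0.1681
  (35 − 36.2801)²/36.2801 = 0.0452
  (52 − 55.1351)²/55.1351 = 0.1783
  (35 − 45.1106)²/45.1106 = 2.2661
  (49 − 35.7543)²/35.7543 = 4.9071
  (53 − 53.9189)²/53.9189 = 0.0157
  (57 − 44.1155)²/44.1155 = 3.7631
  (23 − 34.9656)²/34.9656 = 4.0948
χ² = 0.2938 + 0.1681 + 0.0452 + 0.1783 + 2.2661 + 4.9071 + 0.0157 + 3.7631 + 4.0948 = 15.732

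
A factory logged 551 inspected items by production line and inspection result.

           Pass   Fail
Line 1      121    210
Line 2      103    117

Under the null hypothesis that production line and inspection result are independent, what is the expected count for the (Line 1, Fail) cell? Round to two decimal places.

Row total (Line 1) = 331; column total (Fail) = 327; grand total N = 551.
Expected count = (row total × column total) / N = 331 × 327 / 551 = 196.44.

196.44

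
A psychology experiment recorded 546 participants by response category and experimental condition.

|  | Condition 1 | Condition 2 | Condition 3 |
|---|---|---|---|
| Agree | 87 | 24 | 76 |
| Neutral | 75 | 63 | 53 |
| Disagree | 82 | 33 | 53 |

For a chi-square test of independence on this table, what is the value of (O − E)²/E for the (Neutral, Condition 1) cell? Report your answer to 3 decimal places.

Row total (Neutral) = 191; column total (Condition 1) = 244; N = 546.
Expected count E = 191 × 244 / 546 = 85.355311.
Contribution = (O − E)²/E = (75 − 85.355311)² / 85.355311 = 1.256.

1.256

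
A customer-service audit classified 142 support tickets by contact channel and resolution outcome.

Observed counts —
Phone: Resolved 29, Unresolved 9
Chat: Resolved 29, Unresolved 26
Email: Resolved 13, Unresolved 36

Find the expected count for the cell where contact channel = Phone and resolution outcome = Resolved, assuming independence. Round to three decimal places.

Row total (Phone) = 38; column total (Resolved) = 71; grand total N = 142.
Expected count = (row total × column total) / N = 38 × 71 / 142 = 19.000.

19.000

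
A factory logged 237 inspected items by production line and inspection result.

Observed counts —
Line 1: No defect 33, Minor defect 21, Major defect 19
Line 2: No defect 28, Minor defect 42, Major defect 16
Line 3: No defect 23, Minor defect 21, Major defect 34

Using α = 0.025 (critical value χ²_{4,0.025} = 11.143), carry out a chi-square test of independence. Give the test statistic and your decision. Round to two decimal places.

18.93; reject H₀

Row totals: 73, 86, 78. Column totals: 84, 84, 69. Grand total N = 237.
Expected counts (row total × column total / N):
  Line 1, No defect: 73×84/237 = 25.873
  Line 1, Minor defect: 73×84/237 = 25.873
  Line 1, Major defect: 73×69/237 = 21.253
  Line 2, No defect: 86×84/237 = 30.481
  Line 2, Minor defect: 86×84/237 = 30.481
  Line 2, Major defect: 86×69/237 = 25.038
  Line 3, No defect: 78×84/237 = 27.646
  Line 3, Minor defect: 78×84/237 = 27.646
  Line 3, Major defect: 78×69/237 = 22.709
Contributions (O − E)²/E:
  (33 − 25.873)²/25.873 = 1.9632
  (21 − 25.873)²/25.873 = 0.9178
  (19 − 21.253)²/21.253 = 0.2388
  (28 − 30.481)²/30.481 = 0.2019
  (42 − 30.481)²/30.481 = 4.3531
  (16 − 25.038)²/25.038 = 3.2625
  (23 − 27.646)²/27.646 = 0.7808
  (21 − 27.646)²/27.646 = 1.5977
  (34 − 22.709)²/22.709 = 5.6139
χ² = 1.9632 + 0.9178 + 0.2388 + 0.2019 + 4.3531 + 3.2625 + 0.7808 + 1.5977 + 5.6139 = 18.93
df = (3−1)(3−1) = 4. Since 18.93 > 11.143, reject the null hypothesis of independence at α = 0.025.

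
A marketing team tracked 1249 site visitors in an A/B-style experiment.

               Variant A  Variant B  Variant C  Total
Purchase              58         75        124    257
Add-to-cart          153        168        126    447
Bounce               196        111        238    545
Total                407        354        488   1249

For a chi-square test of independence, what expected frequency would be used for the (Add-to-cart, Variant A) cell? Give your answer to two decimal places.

Row total (Add-to-cart) = 447; column total (Variant A) = 407; grand total N = 1249.
Expected count = (row total × column total) / N = 447 × 407 / 1249 = 145.66.

145.66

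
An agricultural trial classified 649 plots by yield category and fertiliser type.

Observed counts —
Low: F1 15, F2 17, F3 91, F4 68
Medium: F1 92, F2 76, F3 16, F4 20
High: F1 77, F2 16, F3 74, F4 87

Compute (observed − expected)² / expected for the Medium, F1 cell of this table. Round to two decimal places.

Row total (Medium) = 204; column total (F1) = 184; N = 649.
Expected count E = 204 × 184 / 649 = 57.837.
Contribution = (O − E)²/E = (92 − 57.837)² / 57.837 = 20.18.

20.18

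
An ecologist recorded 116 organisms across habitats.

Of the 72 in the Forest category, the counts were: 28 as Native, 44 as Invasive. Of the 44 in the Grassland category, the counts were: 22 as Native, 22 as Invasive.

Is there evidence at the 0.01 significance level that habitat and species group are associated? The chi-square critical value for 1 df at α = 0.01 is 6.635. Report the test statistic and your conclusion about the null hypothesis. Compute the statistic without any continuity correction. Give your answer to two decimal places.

1.37; fail to reject H₀

Row totals: 72, 44. Column totals: 50, 66. Grand total N = 116.
Expected counts (row total × column total / N):
  Forest, Native: 72×50/116 = 31.034
  Forest, Invasive: 72×66/116 = 40.966
  Grassland, Native: 44×50/116 = 18.966
  Grassland, Invasive: 44×66/116 = 25.034
Contributions (O − E)²/E:
  (28 − 31.034)²/31.034 = 0.2966
  (44 − 40.966)²/40.966 = 0.2247
  (22 − 18.966)²/18.966 = 0.4854
  (22 − 25.034)²/25.034 = 0.3677
χ² = 0.2966 + 0.2247 + 0.4854 + 0.3677 = 1.37
df = (2−1)(2−1) = 1. Since 1.37 < 6.635, fail to reject the null hypothesis of independence at α = 0.01.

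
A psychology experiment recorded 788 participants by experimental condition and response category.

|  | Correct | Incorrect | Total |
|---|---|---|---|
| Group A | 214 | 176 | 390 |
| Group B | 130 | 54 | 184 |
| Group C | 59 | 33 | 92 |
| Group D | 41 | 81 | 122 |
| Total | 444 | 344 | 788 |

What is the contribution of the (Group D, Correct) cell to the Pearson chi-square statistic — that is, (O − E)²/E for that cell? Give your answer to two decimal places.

Row total (Group D) = 122; column total (Correct) = 444; N = 788.
Expected count E = 122 × 444 / 788 = 68.741.
Contribution = (O − E)²/E = (41 − 68.741)² / 68.741 = 11.20.

11.20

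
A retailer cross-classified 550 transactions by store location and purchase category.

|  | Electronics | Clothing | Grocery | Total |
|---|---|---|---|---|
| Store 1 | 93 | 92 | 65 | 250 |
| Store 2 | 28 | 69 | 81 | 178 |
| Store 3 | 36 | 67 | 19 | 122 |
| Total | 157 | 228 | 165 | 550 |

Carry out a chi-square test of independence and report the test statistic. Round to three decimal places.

Grand total N = 550.
Expected counts (row total × column total / N):
  Store 1, Electronics: 250×157/550 = 71.3636
  Store 1, Clothing: 250×228/550 = 103.6364
  Store 1, Grocery: 250×165/550 = 75.0000
  Store 2, Electronics: 178×157/550 = 50.8109
  Store 2, Clothing: 178×228/550 = 73.7891
  Store 2, Grocery: 178×165/550 = 53.4000
  Store 3, Electronics: 122×157/550 = 34.8255
  Store 3, Clothing: 122×228/550 = 50.5745
  Store 3, Grocery: 122×165/550 = 36.6000
Contributions (O − E)²/E:
  (93 − 71.3636)²/71.3636 = 6.5598
  (92 − 103.6364)²/103.6364 = 1.3065
  (65 − 75.0000)²/75.0000 = 1.3333
  (28 − 50.8109)²/50.8109 = 10.2407
  (69 − 73.7891)²/73.7891 = 0.3108
  (81 − 53.4000)²/53.4000 = 14.2652
  (36 − 34.8255)²/34.8255 = 0.0396
  (67 − 50.5745)²/50.5745 = 5.3346
  (19 − 36.6000)²/36.6000 = 8.4634
χ² = 6.5598 + 1.3065 + 1.3333 + 10.2407 + 0.3108 + 14.2652 + 0.0396 + 5.3346 + 8.4634 = 47.854

47.854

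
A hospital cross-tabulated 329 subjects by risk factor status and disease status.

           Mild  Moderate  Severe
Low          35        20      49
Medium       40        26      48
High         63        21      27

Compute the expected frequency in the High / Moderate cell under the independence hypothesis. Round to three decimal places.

Row total (High) = 111; column total (Moderate) = 67; grand total N = 329.
Expected count = (row total × column total) / N = 111 × 67 / 329 = 22.605.

22.605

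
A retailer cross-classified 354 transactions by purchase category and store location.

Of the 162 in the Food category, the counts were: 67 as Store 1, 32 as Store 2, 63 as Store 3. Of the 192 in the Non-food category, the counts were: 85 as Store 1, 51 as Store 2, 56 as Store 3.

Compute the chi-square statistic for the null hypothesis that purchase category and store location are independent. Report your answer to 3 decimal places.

4.382

Row totals: 162, 192. Column totals: 152, 83, 119. Grand total N = 354.
Expected counts (row total × column total / N):
  Food, Store 1: 162×152/354 = 69.5593
  Food, Store 2: 162×83/354 = 37.9831
  Food, Store 3: 162×119/354 = 54.4576
  Non-food, Store 1: 192×152/354 = 82.4407
  Non-food, Store 2: 192×83/354 = 45.0169
  Non-food, Store 3: 192×119/354 = 64.5424
Contributions (O − E)²/E:
  (67 − 69.5593)²/69.5593 = 0.0942
  (32 − 37.9831)²/37.9831 = 0.9425
  (63 − 54.4576)²/54.4576 = 1.3400
  (85 − 82.4407)²/82.4407 = 0.0795
  (51 − 45.0169)²/45.0169 = 0.7952
  (56 − 64.5424)²/64.5424 = 1.1306
χ² = 0.0942 + 0.9425 + 1.3400 + 0.0795 + 0.7952 + 1.1306 = 4.382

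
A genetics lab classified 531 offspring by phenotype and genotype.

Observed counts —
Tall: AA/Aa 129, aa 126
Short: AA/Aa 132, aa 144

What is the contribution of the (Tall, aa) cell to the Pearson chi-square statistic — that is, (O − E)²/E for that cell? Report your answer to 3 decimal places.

0.103

Row total (Tall) = 255; column total (aa) = 270; N = 531.
Expected count E = 255 × 270 / 531 = 129.6610.
Contribution = (O − E)²/E = (126 − 129.6610)² / 129.6610 = 0.103.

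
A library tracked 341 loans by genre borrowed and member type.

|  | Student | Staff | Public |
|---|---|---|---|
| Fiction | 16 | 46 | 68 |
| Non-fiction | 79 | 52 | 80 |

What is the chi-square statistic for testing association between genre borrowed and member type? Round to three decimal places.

Row totals: 130, 211. Column totals: 95, 98, 148. Grand total N = 341.
Expected counts (row total × column total / N):
  Fiction, Student: 130×95/341 = 36.2170
  Fiction, Staff: 130×98/341 = 37.3607
  Fiction, Public: 130×148/341 = 56.4223
  Non-fiction, Student: 211×95/341 = 58.7830
  Non-fiction, Staff: 211×98/341 = 60.6393
  Non-fiction, Public: 211×148/341 = 91.5777
Contributions (O − E)²/E:
  (16 − 36.2170)²/36.2170 = 11.2855
  (46 − 37.3607)²/37.3607 = 1.9978
  (68 − 56.4223)²/56.4223 = 2.3757
  (79 − 58.7830)²/58.7830 = 6.9532
  (52 − 60.6393)²/60.6393 = 1.2308
  (80 − 91.5777)²/91.5777 = 1.4637
χ² = 11.2855 + 1.9978 + 2.3757 + 6.9532 + 1.2308 + 1.4637 = 25.307

25.307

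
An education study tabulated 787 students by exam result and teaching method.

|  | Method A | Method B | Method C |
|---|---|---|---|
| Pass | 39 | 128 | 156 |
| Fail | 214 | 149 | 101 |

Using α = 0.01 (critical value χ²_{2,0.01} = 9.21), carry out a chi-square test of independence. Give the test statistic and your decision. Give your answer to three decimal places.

112.768; reject H₀

Row totals: 323, 464. Column totals: 253, 277, 257. Grand total N = 787.
Expected counts (row total × column total / N):
  Pass, Method A: 323×253/787 = 103.8361
  Pass, Method B: 323×277/787 = 113.6861
  Pass, Method C: 323×257/787 = 105.4778
  Fail, Method A: 464×253/787 = 149.1639
  Fail, Method B: 464×277/787 = 163.3139
  Fail, Method C: 464×257/787 = 151.5222
Contributions (O − E)²/E:
  (39 − 103.8361)²/103.8361 = 40.4842
  (128 − 113.6861)²/113.6861 = 1.8022
  (156 − 105.4778)²/105.4778 = 24.1993
  (214 − 149.1639)²/149.1639 = 28.1819
  (149 − 163.3139)²/163.3139 = 1.2546
  (101 − 151.5222)²/151.5222 = 16.8457
χ² = 40.4842 + 1.8022 + 24.1993 + 28.1819 + 1.2546 + 16.8457 = 112.768
df = (2−1)(3−1) = 2. Since 112.768 > 9.21, reject the null hypothesis of independence at α = 0.01.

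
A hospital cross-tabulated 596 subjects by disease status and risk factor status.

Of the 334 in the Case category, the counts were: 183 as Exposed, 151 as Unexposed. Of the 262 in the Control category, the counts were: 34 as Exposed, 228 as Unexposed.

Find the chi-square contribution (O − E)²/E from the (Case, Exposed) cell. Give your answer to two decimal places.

30.99

Row total (Case) = 334; column total (Exposed) = 217; N = 596.
Expected count E = 334 × 217 / 596 = 121.607.
Contribution = (O − E)²/E = (183 − 121.607)² / 121.607 = 30.99.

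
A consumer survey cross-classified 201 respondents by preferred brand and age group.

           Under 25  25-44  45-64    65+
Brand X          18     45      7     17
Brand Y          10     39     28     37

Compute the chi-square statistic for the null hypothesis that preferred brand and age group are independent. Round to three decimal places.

Row totals: 87, 114. Column totals: 28, 84, 35, 54. Grand total N = 201.
Expected counts (row total × column total / N):
  Brand X, Under 25: 87×28/201 = 12.11940
  Brand X, 25-44: 87×84/201 = 36.35821
  Brand X, 45-64: 87×35/201 = 15.14925
  Brand X, 65+: 87×54/201 = 23.37313
  Brand Y, Under 25: 114×28/201 = 15.88060
  Brand Y, 25-44: 114×84/201 = 47.64179
  Brand Y, 45-64: 114×35/201 = 19.85075
  Brand Y, 65+: 114×54/201 = 30.62687
Contributions (O − E)²/E:
  (18 − 12.11940)²/12.11940 = 2.8534
  (45 − 36.35821)²/36.35821 = 2.0540
  (7 − 15.14925)²/15.14925 = 4.3837
  (17 − 23.37313)²/23.37313 = 1.7378
  (10 − 15.88060)²/15.88060 = 2.1776
  (39 − 47.64179)²/47.64179 = 1.5675
  (28 − 19.85075)²/19.85075 = 3.3455
  (37 − 30.62687)²/30.62687 = 1.3262
χ² = 2.8534 + 2.0540 + 4.3837 + 1.7378 + 2.1776 + 1.5675 + 3.3455 + 1.3262 = 19.446

19.446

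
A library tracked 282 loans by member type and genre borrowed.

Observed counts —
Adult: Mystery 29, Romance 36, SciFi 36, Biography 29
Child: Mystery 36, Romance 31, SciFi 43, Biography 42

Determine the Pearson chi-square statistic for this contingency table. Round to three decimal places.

2.426

Row totals: 130, 152. Column totals: 65, 67, 79, 71. Grand total N = 282.
Expected counts (row total × column total / N):
  Adult, Mystery: 130×65/282 = 29.9645
  Adult, Romance: 130×67/282 = 30.8865
  Adult, SciFi: 130×79/282 = 36.4184
  Adult, Biography: 130×71/282 = 32.7305
  Child, Mystery: 152×65/282 = 35.0355
  Child, Romance: 152×67/282 = 36.1135
  Child, SciFi: 152×79/282 = 42.5816
  Child, Biography: 152×71/282 = 38.2695
Contributions (O − E)²/E:
  (29 − 29.9645)²/29.9645 = 0.0310
  (36 − 30.8865)²/30.8865 = 0.8466
  (36 − 36.4184)²/36.4184 = 0.0048
  (29 − 32.7305)²/32.7305 = 0.4252
  (36 − 35.0355)²/35.0355 = 0.0266
  (31 − 36.1135)²/36.1135 = 0.7240
  (43 − 42.5816)²/42.5816 = 0.0041
  (42 − 38.2695)²/38.2695 = 0.3636
χ² = 0.0310 + 0.8466 + 0.0048 + 0.4252 + 0.0266 + 0.7240 + 0.0041 + 0.3636 = 2.426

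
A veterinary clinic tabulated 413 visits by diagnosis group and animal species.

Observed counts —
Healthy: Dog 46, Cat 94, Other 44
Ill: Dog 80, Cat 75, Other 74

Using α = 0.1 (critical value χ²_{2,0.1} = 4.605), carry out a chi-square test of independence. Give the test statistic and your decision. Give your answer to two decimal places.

Row totals: 184, 229. Column totals: 126, 169, 118. Grand total N = 413.
Expected counts (row total × column total / N):
  Healthy, Dog: 184×126/413 = 56.136
  Healthy, Cat: 184×169/413 = 75.293
  Healthy, Other: 184×118/413 = 52.571
  Ill, Dog: 229×126/413 = 69.864
  Ill, Cat: 229×169/413 = 93.707
  Ill, Other: 229×118/413 = 65.429
Contributions (O − E)²/E:
  (46 − 56.136)²/56.136 = 1.8302
  (94 − 75.293)²/75.293 = 4.6479
  (44 − 52.571)²/52.571 = 1.3974
  (80 − 69.864)²/69.864 = 1.4705
  (75 − 93.707)²/93.707 = 3.7345
  (74 − 65.429)²/65.429 = 1.1228
χ² = 1.8302 + 4.6479 + 1.3974 + 1.4705 + 3.7345 + 1.1228 = 14.20
df = (2−1)(3−1) = 2. Since 14.20 > 4.605, reject the null hypothesis of independence at α = 0.1.

14.20; reject H₀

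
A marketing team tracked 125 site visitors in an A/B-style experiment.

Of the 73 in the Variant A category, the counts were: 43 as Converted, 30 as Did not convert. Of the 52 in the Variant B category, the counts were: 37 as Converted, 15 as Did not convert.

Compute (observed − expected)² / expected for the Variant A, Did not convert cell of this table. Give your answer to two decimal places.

0.53

Row total (Variant A) = 73; column total (Did not convert) = 45; N = 125.
Expected count E = 73 × 45 / 125 = 26.280.
Contribution = (O − E)²/E = (30 − 26.280)² / 26.280 = 0.53.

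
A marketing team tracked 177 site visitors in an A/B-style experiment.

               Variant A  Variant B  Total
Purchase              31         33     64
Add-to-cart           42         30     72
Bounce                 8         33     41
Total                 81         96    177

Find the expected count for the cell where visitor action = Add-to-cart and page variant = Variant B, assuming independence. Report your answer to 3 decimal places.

39.051

Row total (Add-to-cart) = 72; column total (Variant B) = 96; grand total N = 177.
Expected count = (row total × column total) / N = 72 × 96 / 177 = 39.051.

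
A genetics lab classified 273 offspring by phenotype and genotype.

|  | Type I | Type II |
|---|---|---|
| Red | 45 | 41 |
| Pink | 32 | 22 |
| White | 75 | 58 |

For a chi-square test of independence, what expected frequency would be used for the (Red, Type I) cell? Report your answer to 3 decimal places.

Row total (Red) = 86; column total (Type I) = 152; grand total N = 273.
Expected count = (row total × column total) / N = 86 × 152 / 273 = 47.883.

47.883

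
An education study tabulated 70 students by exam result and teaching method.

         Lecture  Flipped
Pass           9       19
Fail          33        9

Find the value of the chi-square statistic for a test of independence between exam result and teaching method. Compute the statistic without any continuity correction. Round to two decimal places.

15.09

Row totals: 28, 42. Column totals: 42, 28. Grand total N = 70.
Expected counts (row total × column total / N):
  Pass, Lecture: 28×42/70 = 16.800
  Pass, Flipped: 28×28/70 = 11.200
  Fail, Lecture: 42×42/70 = 25.200
  Fail, Flipped: 42×28/70 = 16.800
Contributions (O − E)²/E:
  (9 − 16.800)²/16.800 = 3.6214
  (19 − 11.200)²/11.200 = 5.4321
  (33 − 25.200)²/25.200 = 2.4143
  (9 − 16.800)²/16.800 = 3.6214
χ² = 3.6214 + 5.4321 + 2.4143 + 3.6214 = 15.09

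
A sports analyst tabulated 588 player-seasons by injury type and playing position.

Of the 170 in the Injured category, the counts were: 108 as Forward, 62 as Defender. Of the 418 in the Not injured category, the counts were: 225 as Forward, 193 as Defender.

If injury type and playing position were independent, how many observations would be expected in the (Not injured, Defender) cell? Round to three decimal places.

181.276

Row total (Not injured) = 418; column total (Defender) = 255; grand total N = 588.
Expected count = (row total × column total) / N = 418 × 255 / 588 = 181.276.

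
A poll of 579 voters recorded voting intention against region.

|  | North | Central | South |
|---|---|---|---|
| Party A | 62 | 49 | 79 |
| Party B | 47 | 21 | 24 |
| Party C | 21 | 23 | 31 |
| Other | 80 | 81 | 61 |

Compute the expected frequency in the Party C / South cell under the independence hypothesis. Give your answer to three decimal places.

Row total (Party C) = 75; column total (South) = 195; grand total N = 579.
Expected count = (row total × column total) / N = 75 × 195 / 579 = 25.259.

25.259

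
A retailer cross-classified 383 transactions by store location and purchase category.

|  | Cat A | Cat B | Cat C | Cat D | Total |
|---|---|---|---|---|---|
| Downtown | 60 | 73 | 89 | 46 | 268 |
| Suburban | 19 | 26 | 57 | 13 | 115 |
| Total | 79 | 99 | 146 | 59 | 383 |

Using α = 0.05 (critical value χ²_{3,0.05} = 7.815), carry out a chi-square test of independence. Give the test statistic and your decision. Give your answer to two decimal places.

9.45; reject H₀

Grand total N = 383.
Expected counts (row total × column total / N):
  Downtown, Cat A: 268×79/383 = 55.2794
  Downtown, Cat B: 268×99/383 = 69.2742
  Downtown, Cat C: 268×146/383 = 102.1619
  Downtown, Cat D: 268×59/383 = 41.2846
  Suburban, Cat A: 115×79/383 = 23.7206
  Suburban, Cat B: 115×99/383 = 29.7258
  Suburban, Cat C: 115×146/383 = 43.8381
  Suburban, Cat D: 115×59/383 = 17.7154
Contributions (O − E)²/E:
  (60 − 55.2794)²/55.2794 = 0.4031
  (73 − 69.2742)²/69.2742 = 0.2004
  (89 − 102.1619)²/102.1619 = 1.6957
  (46 − 41.2846)²/41.2846 = 0.5386
  (19 − 23.7206)²/23.7206 = 0.9394
  (26 − 29.7258)²/29.7258 = 0.4670
  (57 − 43.8381)²/43.8381 = 3.9517
  (13 − 17.7154)²/17.7154 = 1.2551
χ² = 0.4031 + 0.2004 + 1.6957 + 0.5386 + 0.9394 + 0.4670 + 3.9517 + 1.2551 = 9.45
df = (2−1)(4−1) = 3. Since 9.45 > 7.815, reject the null hypothesis of independence at α = 0.05.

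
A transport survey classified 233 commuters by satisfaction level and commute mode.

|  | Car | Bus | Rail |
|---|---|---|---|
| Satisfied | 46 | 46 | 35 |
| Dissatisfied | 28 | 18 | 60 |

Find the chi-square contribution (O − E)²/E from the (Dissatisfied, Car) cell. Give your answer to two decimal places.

Row total (Dissatisfied) = 106; column total (Car) = 74; N = 233.
Expected count E = 106 × 74 / 233 = 33.665.
Contribution = (O − E)²/E = (28 − 33.665)² / 33.665 = 0.95.

0.95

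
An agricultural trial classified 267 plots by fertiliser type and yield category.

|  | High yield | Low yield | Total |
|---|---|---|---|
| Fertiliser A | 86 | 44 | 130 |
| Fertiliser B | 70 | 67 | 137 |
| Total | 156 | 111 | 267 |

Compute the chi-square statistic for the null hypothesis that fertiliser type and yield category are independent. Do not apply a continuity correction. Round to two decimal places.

Grand total N = 267.
Expected counts (row total × column total / N):
  Fertiliser A, High yield: 130×156/267 = 75.955
  Fertiliser A, Low yield: 130×111/267 = 54.045
  Fertiliser B, High yield: 137×156/267 = 80.045
  Fertiliser B, Low yield: 137×111/267 = 56.955
Contributions (O − E)²/E:
  (86 − 75.955)²/75.955 = 1.3284
  (44 − 54.045)²/54.045 = 1.8670
  (70 − 80.045)²/80.045 = 1.2606
  (67 − 56.955)²/56.955 = 1.7716
χ² = 1.3284 + 1.8670 + 1.2606 + 1.7716 = 6.23

6.23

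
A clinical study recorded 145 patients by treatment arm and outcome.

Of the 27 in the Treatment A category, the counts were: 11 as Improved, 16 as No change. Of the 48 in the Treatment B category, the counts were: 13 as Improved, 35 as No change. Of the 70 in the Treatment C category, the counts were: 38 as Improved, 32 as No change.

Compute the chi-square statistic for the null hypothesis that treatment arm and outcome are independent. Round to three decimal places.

Row totals: 27, 48, 70. Column totals: 62, 83. Grand total N = 145.
Expected counts (row total × column total / N):
  Treatment A, Improved: 27×62/145 = 11.5448
  Treatment A, No change: 27×83/145 = 15.4552
  Treatment B, Improved: 48×62/145 = 20.5241
  Treatment B, No change: 48×83/145 = 27.4759
  Treatment C, Improved: 70×62/145 = 29.9310
  Treatment C, No change: 70×83/145 = 40.0690
Contributions (O − E)²/E:
  (11 − 11.5448)²/11.5448 = 0.0257
  (16 − 15.4552)²/15.4552 = 0.0192
  (13 − 20.5241)²/20.5241 = 2.7583
  (35 − 27.4759)²/27.4759 = 2.0604
  (38 − 29.9310)²/29.9310 = 2.1753
  (32 − 40.0690)²/40.0690 = 1.6249
χ² = 0.0257 + 0.0192 + 2.7583 + 2.0604 + 2.1753 + 1.6249 = 8.664

8.664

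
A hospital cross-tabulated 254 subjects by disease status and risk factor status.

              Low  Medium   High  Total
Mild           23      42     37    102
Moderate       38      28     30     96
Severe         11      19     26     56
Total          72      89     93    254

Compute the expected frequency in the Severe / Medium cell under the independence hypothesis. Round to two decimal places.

Row total (Severe) = 56; column total (Medium) = 89; grand total N = 254.
Expected count = (row total × column total) / N = 56 × 89 / 254 = 19.62.

19.62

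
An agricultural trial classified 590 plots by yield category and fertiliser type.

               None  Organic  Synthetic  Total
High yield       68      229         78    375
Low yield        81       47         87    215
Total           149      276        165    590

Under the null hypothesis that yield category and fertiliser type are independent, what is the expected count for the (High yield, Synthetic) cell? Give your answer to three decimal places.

Row total (High yield) = 375; column total (Synthetic) = 165; grand total N = 590.
Expected count = (row total × column total) / N = 375 × 165 / 590 = 104.873.

104.873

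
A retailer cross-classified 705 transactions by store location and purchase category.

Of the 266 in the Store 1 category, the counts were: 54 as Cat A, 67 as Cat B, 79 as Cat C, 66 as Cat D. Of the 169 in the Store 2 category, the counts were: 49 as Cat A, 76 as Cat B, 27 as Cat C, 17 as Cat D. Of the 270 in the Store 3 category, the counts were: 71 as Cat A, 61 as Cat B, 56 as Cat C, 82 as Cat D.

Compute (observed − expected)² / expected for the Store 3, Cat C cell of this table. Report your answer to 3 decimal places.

Row total (Store 3) = 270; column total (Cat C) = 162; N = 705.
Expected count E = 270 × 162 / 705 = 62.0426.
Contribution = (O − E)²/E = (56 − 62.0426)² / 62.0426 = 0.589.

0.589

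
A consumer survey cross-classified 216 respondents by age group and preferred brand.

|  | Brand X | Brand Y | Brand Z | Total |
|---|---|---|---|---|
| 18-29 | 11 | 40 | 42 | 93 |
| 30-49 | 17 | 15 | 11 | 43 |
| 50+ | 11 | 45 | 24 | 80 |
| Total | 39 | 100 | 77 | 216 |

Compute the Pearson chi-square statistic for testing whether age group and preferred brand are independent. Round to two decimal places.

Grand total N = 216.
Expected counts (row total × column total / N):
  18-29, Brand X: 93×39/216 = 16.792
  18-29, Brand Y: 93×100/216 = 43.056
  18-29, Brand Z: 93×77/216 = 33.153
  30-49, Brand X: 43×39/216 = 7.764
  30-49, Brand Y: 43×100/216 = 19.907
  30-49, Brand Z: 43×77/216 = 15.329
  50+, Brand X: 80×39/216 = 14.444
  50+, Brand Y: 80×100/216 = 37.037
  50+, Brand Z: 80×77/216 = 28.519
Contributions (O − E)²/E:
  (11 − 16.792)²/16.792 = 1.9978
  (40 − 43.056)²/43.056 = 0.2169
  (42 − 33.153)²/33.153 = 2.3609
  (17 − 7.764)²/7.764 = 10.9871
  (15 − 19.907)²/19.907 = 1.2096
  (11 − 15.329)²/15.329 = 1.2225
  (11 − 14.444)²/14.444 = 0.8212
  (45 − 37.037)²/37.037 = 1.7121
  (24 − 28.519)²/28.519 = 0.7161
χ² = 1.9978 + 0.2169 + 2.3609 + 10.9871 + 1.2096 + 1.2225 + 0.8212 + 1.7121 + 0.7161 = 21.24

21.24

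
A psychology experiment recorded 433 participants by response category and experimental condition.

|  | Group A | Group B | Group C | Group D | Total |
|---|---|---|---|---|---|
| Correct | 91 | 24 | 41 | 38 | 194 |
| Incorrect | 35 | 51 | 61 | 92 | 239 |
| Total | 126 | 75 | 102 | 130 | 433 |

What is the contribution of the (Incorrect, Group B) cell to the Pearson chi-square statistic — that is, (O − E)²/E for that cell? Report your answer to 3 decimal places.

Row total (Incorrect) = 239; column total (Group B) = 75; N = 433.
Expected count E = 239 × 75 / 433 = 41.3972.
Contribution = (O − E)²/E = (51 − 41.3972)² / 41.3972 = 2.228.

2.228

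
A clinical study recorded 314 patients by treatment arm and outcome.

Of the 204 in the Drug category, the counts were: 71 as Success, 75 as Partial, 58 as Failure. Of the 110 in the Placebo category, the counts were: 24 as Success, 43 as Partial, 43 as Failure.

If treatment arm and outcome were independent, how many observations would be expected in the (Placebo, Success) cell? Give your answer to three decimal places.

33.280

Row total (Placebo) = 110; column total (Success) = 95; grand total N = 314.
Expected count = (row total × column total) / N = 110 × 95 / 314 = 33.280.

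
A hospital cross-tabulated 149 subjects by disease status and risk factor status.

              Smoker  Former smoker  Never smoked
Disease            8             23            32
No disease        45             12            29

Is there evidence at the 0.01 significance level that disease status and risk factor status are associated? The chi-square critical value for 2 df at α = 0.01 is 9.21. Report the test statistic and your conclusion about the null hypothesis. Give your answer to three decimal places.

Row totals: 63, 86. Column totals: 53, 35, 61. Grand total N = 149.
Expected counts (row total × column total / N):
  Disease, Smoker: 63×53/149 = 22.4094
  Disease, Former smoker: 63×35/149 = 14.7987
  Disease, Never smoked: 63×61/149 = 25.7919
  No disease, Smoker: 86×53/149 = 30.5906
  No disease, Former smoker: 86×35/149 = 20.2013
  No disease, Never smoked: 86×61/149 = 35.2081
Contributions (O − E)²/E:
  (8 − 22.4094)²/22.4094 = 9.2653
  (23 − 14.7987)²/14.7987 = 4.5451
  (32 − 25.7919)²/25.7919 = 1.4943
  (45 − 30.5906)²/30.5906 = 6.7874
  (12 − 20.2013)²/20.2013 = 3.3296
  (29 − 35.2081)²/35.2081 = 1.0946
χ² = 9.2653 + 4.5451 + 1.4943 + 6.7874 + 3.3296 + 1.0946 = 26.516
df = (2−1)(3−1) = 2. Since 26.516 > 9.21, reject the null hypothesis of independence at α = 0.01.

26.516; reject H₀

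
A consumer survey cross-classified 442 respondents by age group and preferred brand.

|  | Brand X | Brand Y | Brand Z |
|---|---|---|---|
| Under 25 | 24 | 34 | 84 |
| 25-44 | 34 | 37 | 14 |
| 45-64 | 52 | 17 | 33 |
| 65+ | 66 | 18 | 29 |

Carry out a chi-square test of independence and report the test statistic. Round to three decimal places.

Row totals: 142, 85, 102, 113. Column totals: 176, 106, 160. Grand total N = 442.
Expected counts (row total × column total / N):
  Under 25, Brand X: 142×176/442 = 56.5430
  Under 25, Brand Y: 142×106/442 = 34.0543
  Under 25, Brand Z: 142×160/442 = 51.4027
  25-44, Brand X: 85×176/442 = 33.8462
  25-44, Brand Y: 85×106/442 = 20.3846
  25-44, Brand Z: 85×160/442 = 30.7692
  45-64, Brand X: 102×176/442 = 40.6154
  45-64, Brand Y: 102×106/442 = 24.4615
  45-64, Brand Z: 102×160/442 = 36.9231
  65+, Brand X: 113×176/442 = 44.9955
  65+, Brand Y: 113×106/442 = 27.0995
  65+, Brand Z: 113×160/442 = 40.9050
Contributions (O − E)²/E:
  (24 − 56.5430)²/56.5430 = 18.7299
  (34 − 34.0543)²/34.0543 = 0.0001
  (84 − 51.4027)²/51.4027 = 20.6718
  (34 − 33.8462)²/33.8462 = 0.0007
  (37 − 20.3846)²/20.3846 = 13.5431
  (14 − 30.7692)²/30.7692 = 9.1392
  (52 − 40.6154)²/40.6154 = 3.1911
  (17 − 24.4615)²/24.4615 = 2.2760
  (33 − 36.9231)²/36.9231 = 0.4168
  (66 − 44.9955)²/44.9955 = 9.8052
  (18 − 27.0995)²/27.0995 = 3.0554
  (29 − 40.9050)²/40.9050 = 3.4648
χ² = 18.7299 + 0.0001 + 20.6718 + 0.0007 + 13.5431 + 9.1392 + 3.1911 + 2.2760 + 0.4168 + 9.8052 + 3.0554 + 3.4648 = 84.294

84.294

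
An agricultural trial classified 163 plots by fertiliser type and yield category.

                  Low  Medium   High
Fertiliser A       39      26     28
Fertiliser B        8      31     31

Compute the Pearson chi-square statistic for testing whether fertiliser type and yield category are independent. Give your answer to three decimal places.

Row totals: 93, 70. Column totals: 47, 57, 59. Grand total N = 163.
Expected counts (row total × column total / N):
  Fertiliser A, Low: 93×47/163 = 26.8160
  Fertiliser A, Medium: 93×57/163 = 32.5215
  Fertiliser A, High: 93×59/163 = 33.6626
  Fertiliser B, Low: 70×47/163 = 20.1840
  Fertiliser B, Medium: 70×57/163 = 24.4785
  Fertiliser B, High: 70×59/163 = 25.3374
Contributions (O − E)²/E:
  (39 − 26.8160)²/26.8160 = 5.5359
  (26 − 32.5215)²/32.5215 = 1.3077
  (28 − 33.6626)²/33.6626 = 0.9525
  (8 − 20.1840)²/20.1840 = 7.3548
  (31 − 24.4785)²/24.4785 = 1.7374
  (31 − 25.3374)²/25.3374 = 1.2655
χ² = 5.5359 + 1.3077 + 0.9525 + 7.3548 + 1.7374 + 1.2655 = 18.154

18.154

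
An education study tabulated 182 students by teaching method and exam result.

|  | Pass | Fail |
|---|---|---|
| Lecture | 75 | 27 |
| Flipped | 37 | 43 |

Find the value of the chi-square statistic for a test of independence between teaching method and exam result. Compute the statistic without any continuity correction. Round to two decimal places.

14.10

Row totals: 102, 80. Column totals: 112, 70. Grand total N = 182.
Expected counts (row total × column total / N):
  Lecture, Pass: 102×112/182 = 62.769
  Lecture, Fail: 102×70/182 = 39.231
  Flipped, Pass: 80×112/182 = 49.231
  Flipped, Fail: 80×70/182 = 30.769
Contributions (O − E)²/E:
  (75 − 62.769)²/62.769 = 2.3833
  (27 − 39.231)²/39.231 = 3.8132
  (37 − 49.231)²/49.231 = 3.0387
  (43 − 30.769)²/30.769 = 4.8620
χ² = 2.3833 + 3.8132 + 3.0387 + 4.8620 = 14.10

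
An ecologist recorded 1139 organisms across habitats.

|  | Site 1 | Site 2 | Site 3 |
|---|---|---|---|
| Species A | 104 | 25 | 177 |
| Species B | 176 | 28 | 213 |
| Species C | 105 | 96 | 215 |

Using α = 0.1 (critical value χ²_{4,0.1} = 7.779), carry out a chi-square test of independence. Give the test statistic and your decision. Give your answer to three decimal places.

Row totals: 306, 417, 416. Column totals: 385, 149, 605. Grand total N = 1139.
Expected counts (row total × column total / N):
  Species A, Site 1: 306×385/1139 = 103.43284
  Species A, Site 2: 306×149/1139 = 40.02985
  Species A, Site 3: 306×605/1139 = 162.53731
  Species B, Site 1: 417×385/1139 = 140.95259
  Species B, Site 2: 417×149/1139 = 54.55048
  Species B, Site 3: 417×605/1139 = 221.49693
  Species C, Site 1: 416×385/1139 = 140.61457
  Species C, Site 2: 416×149/1139 = 54.41967
  Species C, Site 3: 416×605/1139 = 220.96576
Contributions (O − E)²/E:
  (104 − 103.43284)²/103.43284 = 0.0031
  (25 − 40.02985)²/40.02985 = 5.6432
  (177 − 162.53731)²/162.53731 = 1.2869
  (176 − 140.95259)²/140.95259 = 8.7144
  (28 − 54.55048)²/54.55048 = 12.9225
  (213 − 221.49693)²/221.49693 = 0.3260
  (105 − 140.61457)²/140.61457 = 9.0204
  (96 − 54.41967)²/54.41967 = 31.7702
  (215 − 220.96576)²/220.96576 = 0.1611
χ² = 0.0031 + 5.6432 + 1.2869 + 8.7144 + 12.9225 + 0.3260 + 9.0204 + 31.7702 + 0.1611 = 69.848
df = (3−1)(3−1) = 4. Since 69.848 > 7.779, reject the null hypothesis of independence at α = 0.1.

69.848; reject H₀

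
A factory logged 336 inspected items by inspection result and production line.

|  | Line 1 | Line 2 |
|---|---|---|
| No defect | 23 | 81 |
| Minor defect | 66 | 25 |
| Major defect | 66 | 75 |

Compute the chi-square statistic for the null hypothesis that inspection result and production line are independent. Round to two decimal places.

49.68

Row totals: 104, 91, 141. Column totals: 155, 181. Grand total N = 336.
Expected counts (row total × column total / N):
  No defect, Line 1: 104×155/336 = 47.9762
  No defect, Line 2: 104×181/336 = 56.0238
  Minor defect, Line 1: 91×155/336 = 41.9792
  Minor defect, Line 2: 91×181/336 = 49.0208
  Major defect, Line 1: 141×155/336 = 65.0446
  Major defect, Line 2: 141×181/336 = 75.9554
Contributions (O − E)²/E:
  (23 − 47.9762)²/47.9762 = 13.0025
  (81 − 56.0238)²/56.0238 = 11.1347
  (66 − 41.9792)²/41.9792 = 13.7449
  (25 − 49.0208)²/49.0208 = 11.7705
  (66 − 65.0446)²/65.0446 = 0.0140
  (75 − 75.9554)²/75.9554 = 0.0120
χ² = 13.0025 + 11.1347 + 13.7449 + 11.7705 + 0.0140 + 0.0120 = 49.68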